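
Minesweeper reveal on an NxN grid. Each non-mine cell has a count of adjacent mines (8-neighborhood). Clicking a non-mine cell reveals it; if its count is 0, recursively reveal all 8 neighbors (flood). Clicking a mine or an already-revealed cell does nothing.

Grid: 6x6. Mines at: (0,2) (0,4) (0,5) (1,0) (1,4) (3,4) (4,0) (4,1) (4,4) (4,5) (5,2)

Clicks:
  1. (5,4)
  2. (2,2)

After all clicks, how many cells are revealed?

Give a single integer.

Answer: 10

Derivation:
Click 1 (5,4) count=2: revealed 1 new [(5,4)] -> total=1
Click 2 (2,2) count=0: revealed 9 new [(1,1) (1,2) (1,3) (2,1) (2,2) (2,3) (3,1) (3,2) (3,3)] -> total=10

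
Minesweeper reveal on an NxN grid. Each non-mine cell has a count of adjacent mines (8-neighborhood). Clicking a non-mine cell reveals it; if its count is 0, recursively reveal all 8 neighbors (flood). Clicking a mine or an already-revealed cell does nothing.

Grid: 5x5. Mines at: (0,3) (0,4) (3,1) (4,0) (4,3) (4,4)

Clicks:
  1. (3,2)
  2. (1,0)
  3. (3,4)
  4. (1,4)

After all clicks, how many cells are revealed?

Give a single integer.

Answer: 12

Derivation:
Click 1 (3,2) count=2: revealed 1 new [(3,2)] -> total=1
Click 2 (1,0) count=0: revealed 9 new [(0,0) (0,1) (0,2) (1,0) (1,1) (1,2) (2,0) (2,1) (2,2)] -> total=10
Click 3 (3,4) count=2: revealed 1 new [(3,4)] -> total=11
Click 4 (1,4) count=2: revealed 1 new [(1,4)] -> total=12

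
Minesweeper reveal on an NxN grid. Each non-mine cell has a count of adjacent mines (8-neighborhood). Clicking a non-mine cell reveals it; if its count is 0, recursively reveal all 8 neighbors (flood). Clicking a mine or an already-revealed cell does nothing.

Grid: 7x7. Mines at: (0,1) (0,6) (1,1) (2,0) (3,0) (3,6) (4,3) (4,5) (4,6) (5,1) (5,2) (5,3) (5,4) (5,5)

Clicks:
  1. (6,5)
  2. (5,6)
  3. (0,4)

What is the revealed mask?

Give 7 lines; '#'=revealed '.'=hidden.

Answer: ..####.
..####.
..####.
..####.
.......
......#
.....#.

Derivation:
Click 1 (6,5) count=2: revealed 1 new [(6,5)] -> total=1
Click 2 (5,6) count=3: revealed 1 new [(5,6)] -> total=2
Click 3 (0,4) count=0: revealed 16 new [(0,2) (0,3) (0,4) (0,5) (1,2) (1,3) (1,4) (1,5) (2,2) (2,3) (2,4) (2,5) (3,2) (3,3) (3,4) (3,5)] -> total=18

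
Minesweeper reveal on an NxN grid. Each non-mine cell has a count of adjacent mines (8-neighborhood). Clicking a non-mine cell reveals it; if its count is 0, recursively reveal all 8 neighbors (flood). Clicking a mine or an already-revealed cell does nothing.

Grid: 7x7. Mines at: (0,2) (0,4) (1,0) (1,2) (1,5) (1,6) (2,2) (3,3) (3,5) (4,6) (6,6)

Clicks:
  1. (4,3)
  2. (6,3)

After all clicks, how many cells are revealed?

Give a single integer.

Answer: 23

Derivation:
Click 1 (4,3) count=1: revealed 1 new [(4,3)] -> total=1
Click 2 (6,3) count=0: revealed 22 new [(2,0) (2,1) (3,0) (3,1) (3,2) (4,0) (4,1) (4,2) (4,4) (4,5) (5,0) (5,1) (5,2) (5,3) (5,4) (5,5) (6,0) (6,1) (6,2) (6,3) (6,4) (6,5)] -> total=23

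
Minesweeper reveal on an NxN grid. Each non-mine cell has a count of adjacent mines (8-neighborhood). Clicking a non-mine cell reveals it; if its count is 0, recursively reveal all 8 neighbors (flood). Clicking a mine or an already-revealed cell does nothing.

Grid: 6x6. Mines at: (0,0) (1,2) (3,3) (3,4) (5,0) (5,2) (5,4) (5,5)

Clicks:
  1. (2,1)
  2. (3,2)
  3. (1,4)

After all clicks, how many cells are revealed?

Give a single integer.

Click 1 (2,1) count=1: revealed 1 new [(2,1)] -> total=1
Click 2 (3,2) count=1: revealed 1 new [(3,2)] -> total=2
Click 3 (1,4) count=0: revealed 9 new [(0,3) (0,4) (0,5) (1,3) (1,4) (1,5) (2,3) (2,4) (2,5)] -> total=11

Answer: 11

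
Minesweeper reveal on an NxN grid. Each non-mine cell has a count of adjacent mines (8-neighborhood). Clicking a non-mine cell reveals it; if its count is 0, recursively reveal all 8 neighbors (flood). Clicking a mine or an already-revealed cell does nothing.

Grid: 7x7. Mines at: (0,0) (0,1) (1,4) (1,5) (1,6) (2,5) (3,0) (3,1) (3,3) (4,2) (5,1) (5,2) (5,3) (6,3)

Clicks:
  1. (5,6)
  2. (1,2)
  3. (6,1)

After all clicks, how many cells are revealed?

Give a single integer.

Answer: 14

Derivation:
Click 1 (5,6) count=0: revealed 12 new [(3,4) (3,5) (3,6) (4,4) (4,5) (4,6) (5,4) (5,5) (5,6) (6,4) (6,5) (6,6)] -> total=12
Click 2 (1,2) count=1: revealed 1 new [(1,2)] -> total=13
Click 3 (6,1) count=2: revealed 1 new [(6,1)] -> total=14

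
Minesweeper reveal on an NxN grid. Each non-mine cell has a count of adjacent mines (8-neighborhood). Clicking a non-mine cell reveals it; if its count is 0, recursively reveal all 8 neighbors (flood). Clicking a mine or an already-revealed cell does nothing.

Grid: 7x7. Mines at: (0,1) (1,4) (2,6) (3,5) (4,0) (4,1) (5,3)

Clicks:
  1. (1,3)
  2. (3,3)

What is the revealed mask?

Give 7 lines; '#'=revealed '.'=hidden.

Answer: .......
####...
#####..
#####..
..###..
.......
.......

Derivation:
Click 1 (1,3) count=1: revealed 1 new [(1,3)] -> total=1
Click 2 (3,3) count=0: revealed 16 new [(1,0) (1,1) (1,2) (2,0) (2,1) (2,2) (2,3) (2,4) (3,0) (3,1) (3,2) (3,3) (3,4) (4,2) (4,3) (4,4)] -> total=17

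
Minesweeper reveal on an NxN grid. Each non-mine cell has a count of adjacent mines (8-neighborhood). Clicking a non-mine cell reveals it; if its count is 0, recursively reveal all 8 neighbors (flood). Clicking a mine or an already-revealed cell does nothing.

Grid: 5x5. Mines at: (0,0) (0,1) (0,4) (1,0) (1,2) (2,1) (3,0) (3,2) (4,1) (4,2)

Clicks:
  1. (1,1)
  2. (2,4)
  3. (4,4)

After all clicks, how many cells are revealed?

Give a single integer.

Answer: 9

Derivation:
Click 1 (1,1) count=5: revealed 1 new [(1,1)] -> total=1
Click 2 (2,4) count=0: revealed 8 new [(1,3) (1,4) (2,3) (2,4) (3,3) (3,4) (4,3) (4,4)] -> total=9
Click 3 (4,4) count=0: revealed 0 new [(none)] -> total=9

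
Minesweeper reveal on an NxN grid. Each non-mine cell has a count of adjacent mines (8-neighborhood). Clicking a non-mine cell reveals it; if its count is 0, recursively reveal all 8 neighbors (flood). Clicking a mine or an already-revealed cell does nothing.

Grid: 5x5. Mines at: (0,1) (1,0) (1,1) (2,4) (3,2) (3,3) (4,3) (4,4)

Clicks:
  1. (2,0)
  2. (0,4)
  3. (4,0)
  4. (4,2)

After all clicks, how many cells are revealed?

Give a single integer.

Click 1 (2,0) count=2: revealed 1 new [(2,0)] -> total=1
Click 2 (0,4) count=0: revealed 6 new [(0,2) (0,3) (0,4) (1,2) (1,3) (1,4)] -> total=7
Click 3 (4,0) count=0: revealed 5 new [(2,1) (3,0) (3,1) (4,0) (4,1)] -> total=12
Click 4 (4,2) count=3: revealed 1 new [(4,2)] -> total=13

Answer: 13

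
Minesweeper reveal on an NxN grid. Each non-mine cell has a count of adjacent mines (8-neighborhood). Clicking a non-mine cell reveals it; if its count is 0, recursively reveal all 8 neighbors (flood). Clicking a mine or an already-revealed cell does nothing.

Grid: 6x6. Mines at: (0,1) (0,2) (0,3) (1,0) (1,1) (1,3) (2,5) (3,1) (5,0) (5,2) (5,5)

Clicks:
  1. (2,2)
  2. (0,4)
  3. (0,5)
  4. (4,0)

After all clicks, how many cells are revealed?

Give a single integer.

Click 1 (2,2) count=3: revealed 1 new [(2,2)] -> total=1
Click 2 (0,4) count=2: revealed 1 new [(0,4)] -> total=2
Click 3 (0,5) count=0: revealed 3 new [(0,5) (1,4) (1,5)] -> total=5
Click 4 (4,0) count=2: revealed 1 new [(4,0)] -> total=6

Answer: 6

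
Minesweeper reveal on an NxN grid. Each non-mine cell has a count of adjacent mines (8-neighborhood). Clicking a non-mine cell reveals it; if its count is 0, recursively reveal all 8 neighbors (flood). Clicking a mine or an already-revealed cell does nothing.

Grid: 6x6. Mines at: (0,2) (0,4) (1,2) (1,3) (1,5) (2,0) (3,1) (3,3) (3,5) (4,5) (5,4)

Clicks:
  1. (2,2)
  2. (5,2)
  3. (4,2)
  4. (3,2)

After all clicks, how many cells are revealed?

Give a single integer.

Answer: 10

Derivation:
Click 1 (2,2) count=4: revealed 1 new [(2,2)] -> total=1
Click 2 (5,2) count=0: revealed 8 new [(4,0) (4,1) (4,2) (4,3) (5,0) (5,1) (5,2) (5,3)] -> total=9
Click 3 (4,2) count=2: revealed 0 new [(none)] -> total=9
Click 4 (3,2) count=2: revealed 1 new [(3,2)] -> total=10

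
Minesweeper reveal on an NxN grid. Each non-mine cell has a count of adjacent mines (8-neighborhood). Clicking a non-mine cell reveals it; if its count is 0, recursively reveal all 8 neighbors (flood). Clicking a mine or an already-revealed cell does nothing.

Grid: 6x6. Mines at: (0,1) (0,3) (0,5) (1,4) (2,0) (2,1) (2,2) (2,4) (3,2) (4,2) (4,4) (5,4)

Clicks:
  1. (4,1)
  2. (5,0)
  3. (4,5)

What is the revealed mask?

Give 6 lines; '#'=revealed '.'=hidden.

Answer: ......
......
......
##....
##...#
##....

Derivation:
Click 1 (4,1) count=2: revealed 1 new [(4,1)] -> total=1
Click 2 (5,0) count=0: revealed 5 new [(3,0) (3,1) (4,0) (5,0) (5,1)] -> total=6
Click 3 (4,5) count=2: revealed 1 new [(4,5)] -> total=7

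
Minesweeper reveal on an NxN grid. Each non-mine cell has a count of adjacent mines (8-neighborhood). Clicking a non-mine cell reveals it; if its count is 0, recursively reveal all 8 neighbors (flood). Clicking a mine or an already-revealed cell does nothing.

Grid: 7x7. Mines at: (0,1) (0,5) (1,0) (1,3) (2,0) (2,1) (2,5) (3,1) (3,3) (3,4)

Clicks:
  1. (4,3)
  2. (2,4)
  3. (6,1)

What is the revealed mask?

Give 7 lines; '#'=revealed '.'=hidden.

Answer: .......
.......
....#..
.....##
#######
#######
#######

Derivation:
Click 1 (4,3) count=2: revealed 1 new [(4,3)] -> total=1
Click 2 (2,4) count=4: revealed 1 new [(2,4)] -> total=2
Click 3 (6,1) count=0: revealed 22 new [(3,5) (3,6) (4,0) (4,1) (4,2) (4,4) (4,5) (4,6) (5,0) (5,1) (5,2) (5,3) (5,4) (5,5) (5,6) (6,0) (6,1) (6,2) (6,3) (6,4) (6,5) (6,6)] -> total=24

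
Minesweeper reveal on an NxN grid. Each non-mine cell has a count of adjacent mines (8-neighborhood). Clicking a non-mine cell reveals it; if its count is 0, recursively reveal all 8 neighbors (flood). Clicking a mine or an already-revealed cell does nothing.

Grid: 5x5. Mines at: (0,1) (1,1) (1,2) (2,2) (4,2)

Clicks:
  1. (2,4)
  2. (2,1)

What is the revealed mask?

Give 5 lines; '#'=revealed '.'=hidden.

Click 1 (2,4) count=0: revealed 10 new [(0,3) (0,4) (1,3) (1,4) (2,3) (2,4) (3,3) (3,4) (4,3) (4,4)] -> total=10
Click 2 (2,1) count=3: revealed 1 new [(2,1)] -> total=11

Answer: ...##
...##
.#.##
...##
...##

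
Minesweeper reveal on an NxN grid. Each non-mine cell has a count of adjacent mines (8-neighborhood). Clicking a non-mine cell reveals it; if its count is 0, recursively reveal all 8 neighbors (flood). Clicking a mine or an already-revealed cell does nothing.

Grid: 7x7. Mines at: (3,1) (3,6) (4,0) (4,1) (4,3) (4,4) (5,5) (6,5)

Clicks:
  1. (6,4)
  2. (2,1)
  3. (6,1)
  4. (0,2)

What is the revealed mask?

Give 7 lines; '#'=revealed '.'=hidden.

Click 1 (6,4) count=2: revealed 1 new [(6,4)] -> total=1
Click 2 (2,1) count=1: revealed 1 new [(2,1)] -> total=2
Click 3 (6,1) count=0: revealed 9 new [(5,0) (5,1) (5,2) (5,3) (5,4) (6,0) (6,1) (6,2) (6,3)] -> total=11
Click 4 (0,2) count=0: revealed 24 new [(0,0) (0,1) (0,2) (0,3) (0,4) (0,5) (0,6) (1,0) (1,1) (1,2) (1,3) (1,4) (1,5) (1,6) (2,0) (2,2) (2,3) (2,4) (2,5) (2,6) (3,2) (3,3) (3,4) (3,5)] -> total=35

Answer: #######
#######
#######
..####.
.......
#####..
#####..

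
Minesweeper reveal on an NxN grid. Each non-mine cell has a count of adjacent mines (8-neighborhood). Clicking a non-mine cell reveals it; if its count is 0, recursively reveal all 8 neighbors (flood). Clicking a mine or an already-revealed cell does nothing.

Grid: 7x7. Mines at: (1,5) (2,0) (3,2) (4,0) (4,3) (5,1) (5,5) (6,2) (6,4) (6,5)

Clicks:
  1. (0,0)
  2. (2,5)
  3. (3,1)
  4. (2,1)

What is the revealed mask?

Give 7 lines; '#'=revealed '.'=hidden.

Answer: #####..
#####..
.#####.
.#.....
.......
.......
.......

Derivation:
Click 1 (0,0) count=0: revealed 14 new [(0,0) (0,1) (0,2) (0,3) (0,4) (1,0) (1,1) (1,2) (1,3) (1,4) (2,1) (2,2) (2,3) (2,4)] -> total=14
Click 2 (2,5) count=1: revealed 1 new [(2,5)] -> total=15
Click 3 (3,1) count=3: revealed 1 new [(3,1)] -> total=16
Click 4 (2,1) count=2: revealed 0 new [(none)] -> total=16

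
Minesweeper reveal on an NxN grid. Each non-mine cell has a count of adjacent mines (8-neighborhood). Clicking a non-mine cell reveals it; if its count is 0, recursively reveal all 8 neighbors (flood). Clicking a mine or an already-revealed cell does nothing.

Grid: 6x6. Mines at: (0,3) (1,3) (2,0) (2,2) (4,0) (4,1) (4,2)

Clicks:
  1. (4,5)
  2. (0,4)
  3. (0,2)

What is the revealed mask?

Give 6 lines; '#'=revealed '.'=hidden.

Answer: ..#.##
....##
...###
...###
...###
...###

Derivation:
Click 1 (4,5) count=0: revealed 16 new [(0,4) (0,5) (1,4) (1,5) (2,3) (2,4) (2,5) (3,3) (3,4) (3,5) (4,3) (4,4) (4,5) (5,3) (5,4) (5,5)] -> total=16
Click 2 (0,4) count=2: revealed 0 new [(none)] -> total=16
Click 3 (0,2) count=2: revealed 1 new [(0,2)] -> total=17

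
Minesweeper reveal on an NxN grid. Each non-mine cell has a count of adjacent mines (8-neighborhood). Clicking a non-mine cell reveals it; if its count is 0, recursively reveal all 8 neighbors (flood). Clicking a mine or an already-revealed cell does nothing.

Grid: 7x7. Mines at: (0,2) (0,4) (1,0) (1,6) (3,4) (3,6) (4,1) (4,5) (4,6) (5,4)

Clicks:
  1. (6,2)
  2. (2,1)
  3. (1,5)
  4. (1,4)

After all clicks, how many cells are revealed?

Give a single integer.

Answer: 11

Derivation:
Click 1 (6,2) count=0: revealed 8 new [(5,0) (5,1) (5,2) (5,3) (6,0) (6,1) (6,2) (6,3)] -> total=8
Click 2 (2,1) count=1: revealed 1 new [(2,1)] -> total=9
Click 3 (1,5) count=2: revealed 1 new [(1,5)] -> total=10
Click 4 (1,4) count=1: revealed 1 new [(1,4)] -> total=11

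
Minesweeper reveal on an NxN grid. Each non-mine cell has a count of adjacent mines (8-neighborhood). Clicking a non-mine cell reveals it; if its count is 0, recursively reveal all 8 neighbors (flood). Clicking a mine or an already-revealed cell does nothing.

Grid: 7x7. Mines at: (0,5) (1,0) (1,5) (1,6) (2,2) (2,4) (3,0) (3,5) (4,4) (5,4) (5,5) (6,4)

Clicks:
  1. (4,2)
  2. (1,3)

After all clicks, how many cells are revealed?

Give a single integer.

Click 1 (4,2) count=0: revealed 15 new [(3,1) (3,2) (3,3) (4,0) (4,1) (4,2) (4,3) (5,0) (5,1) (5,2) (5,3) (6,0) (6,1) (6,2) (6,3)] -> total=15
Click 2 (1,3) count=2: revealed 1 new [(1,3)] -> total=16

Answer: 16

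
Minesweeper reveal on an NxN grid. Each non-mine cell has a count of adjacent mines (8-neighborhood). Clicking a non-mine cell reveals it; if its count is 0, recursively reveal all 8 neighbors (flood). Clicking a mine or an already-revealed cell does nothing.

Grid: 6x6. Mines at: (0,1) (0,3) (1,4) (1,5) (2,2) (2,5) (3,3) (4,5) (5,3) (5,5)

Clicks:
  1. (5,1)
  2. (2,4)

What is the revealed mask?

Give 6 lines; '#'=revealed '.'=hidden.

Answer: ......
##....
##..#.
###...
###...
###...

Derivation:
Click 1 (5,1) count=0: revealed 13 new [(1,0) (1,1) (2,0) (2,1) (3,0) (3,1) (3,2) (4,0) (4,1) (4,2) (5,0) (5,1) (5,2)] -> total=13
Click 2 (2,4) count=4: revealed 1 new [(2,4)] -> total=14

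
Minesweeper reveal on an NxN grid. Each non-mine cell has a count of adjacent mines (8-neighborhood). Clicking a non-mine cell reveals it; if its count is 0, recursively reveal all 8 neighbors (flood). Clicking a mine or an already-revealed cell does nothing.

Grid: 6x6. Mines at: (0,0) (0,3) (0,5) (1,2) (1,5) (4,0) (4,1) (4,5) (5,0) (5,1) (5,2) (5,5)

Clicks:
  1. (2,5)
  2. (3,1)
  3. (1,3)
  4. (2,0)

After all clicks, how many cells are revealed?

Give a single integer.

Click 1 (2,5) count=1: revealed 1 new [(2,5)] -> total=1
Click 2 (3,1) count=2: revealed 1 new [(3,1)] -> total=2
Click 3 (1,3) count=2: revealed 1 new [(1,3)] -> total=3
Click 4 (2,0) count=0: revealed 5 new [(1,0) (1,1) (2,0) (2,1) (3,0)] -> total=8

Answer: 8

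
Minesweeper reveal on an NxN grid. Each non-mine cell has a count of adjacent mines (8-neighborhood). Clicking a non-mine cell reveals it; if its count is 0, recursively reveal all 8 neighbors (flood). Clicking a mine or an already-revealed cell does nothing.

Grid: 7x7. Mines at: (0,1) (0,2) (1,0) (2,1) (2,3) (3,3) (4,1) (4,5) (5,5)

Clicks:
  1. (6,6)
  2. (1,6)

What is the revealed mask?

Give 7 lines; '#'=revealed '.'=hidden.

Click 1 (6,6) count=1: revealed 1 new [(6,6)] -> total=1
Click 2 (1,6) count=0: revealed 14 new [(0,3) (0,4) (0,5) (0,6) (1,3) (1,4) (1,5) (1,6) (2,4) (2,5) (2,6) (3,4) (3,5) (3,6)] -> total=15

Answer: ...####
...####
....###
....###
.......
.......
......#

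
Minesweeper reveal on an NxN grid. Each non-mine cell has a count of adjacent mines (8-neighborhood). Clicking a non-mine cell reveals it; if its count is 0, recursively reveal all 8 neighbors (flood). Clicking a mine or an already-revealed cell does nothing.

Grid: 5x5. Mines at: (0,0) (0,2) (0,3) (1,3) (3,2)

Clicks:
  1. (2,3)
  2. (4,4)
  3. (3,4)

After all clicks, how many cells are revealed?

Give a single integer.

Answer: 6

Derivation:
Click 1 (2,3) count=2: revealed 1 new [(2,3)] -> total=1
Click 2 (4,4) count=0: revealed 5 new [(2,4) (3,3) (3,4) (4,3) (4,4)] -> total=6
Click 3 (3,4) count=0: revealed 0 new [(none)] -> total=6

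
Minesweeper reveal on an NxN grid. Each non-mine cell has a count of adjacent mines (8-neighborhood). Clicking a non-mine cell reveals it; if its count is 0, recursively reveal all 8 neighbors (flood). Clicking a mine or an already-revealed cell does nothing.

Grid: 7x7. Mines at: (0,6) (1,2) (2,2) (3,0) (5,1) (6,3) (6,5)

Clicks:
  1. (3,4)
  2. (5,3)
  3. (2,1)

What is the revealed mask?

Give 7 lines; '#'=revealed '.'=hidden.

Click 1 (3,4) count=0: revealed 26 new [(0,3) (0,4) (0,5) (1,3) (1,4) (1,5) (1,6) (2,3) (2,4) (2,5) (2,6) (3,2) (3,3) (3,4) (3,5) (3,6) (4,2) (4,3) (4,4) (4,5) (4,6) (5,2) (5,3) (5,4) (5,5) (5,6)] -> total=26
Click 2 (5,3) count=1: revealed 0 new [(none)] -> total=26
Click 3 (2,1) count=3: revealed 1 new [(2,1)] -> total=27

Answer: ...###.
...####
.#.####
..#####
..#####
..#####
.......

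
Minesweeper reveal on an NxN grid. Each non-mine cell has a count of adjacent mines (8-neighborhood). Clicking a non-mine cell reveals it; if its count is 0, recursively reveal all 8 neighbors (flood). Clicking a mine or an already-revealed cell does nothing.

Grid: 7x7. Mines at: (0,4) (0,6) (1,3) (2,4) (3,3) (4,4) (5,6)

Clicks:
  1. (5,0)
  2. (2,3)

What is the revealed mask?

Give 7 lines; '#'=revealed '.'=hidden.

Click 1 (5,0) count=0: revealed 28 new [(0,0) (0,1) (0,2) (1,0) (1,1) (1,2) (2,0) (2,1) (2,2) (3,0) (3,1) (3,2) (4,0) (4,1) (4,2) (4,3) (5,0) (5,1) (5,2) (5,3) (5,4) (5,5) (6,0) (6,1) (6,2) (6,3) (6,4) (6,5)] -> total=28
Click 2 (2,3) count=3: revealed 1 new [(2,3)] -> total=29

Answer: ###....
###....
####...
###....
####...
######.
######.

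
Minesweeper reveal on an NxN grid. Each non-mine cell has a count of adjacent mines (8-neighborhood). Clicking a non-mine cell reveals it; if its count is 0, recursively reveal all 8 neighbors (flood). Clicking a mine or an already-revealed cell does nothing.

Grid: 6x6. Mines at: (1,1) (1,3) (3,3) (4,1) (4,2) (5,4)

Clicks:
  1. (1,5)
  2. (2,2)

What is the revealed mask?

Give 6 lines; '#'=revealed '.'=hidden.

Answer: ....##
....##
..#.##
....##
....##
......

Derivation:
Click 1 (1,5) count=0: revealed 10 new [(0,4) (0,5) (1,4) (1,5) (2,4) (2,5) (3,4) (3,5) (4,4) (4,5)] -> total=10
Click 2 (2,2) count=3: revealed 1 new [(2,2)] -> total=11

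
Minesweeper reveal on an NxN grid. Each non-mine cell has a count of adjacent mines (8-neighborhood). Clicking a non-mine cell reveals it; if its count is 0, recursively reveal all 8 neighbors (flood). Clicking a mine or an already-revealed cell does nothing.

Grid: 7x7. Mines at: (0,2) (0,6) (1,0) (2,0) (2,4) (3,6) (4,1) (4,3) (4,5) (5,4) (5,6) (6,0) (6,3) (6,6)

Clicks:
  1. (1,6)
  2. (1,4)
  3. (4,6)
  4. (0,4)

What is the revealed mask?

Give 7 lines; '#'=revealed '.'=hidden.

Click 1 (1,6) count=1: revealed 1 new [(1,6)] -> total=1
Click 2 (1,4) count=1: revealed 1 new [(1,4)] -> total=2
Click 3 (4,6) count=3: revealed 1 new [(4,6)] -> total=3
Click 4 (0,4) count=0: revealed 5 new [(0,3) (0,4) (0,5) (1,3) (1,5)] -> total=8

Answer: ...###.
...####
.......
.......
......#
.......
.......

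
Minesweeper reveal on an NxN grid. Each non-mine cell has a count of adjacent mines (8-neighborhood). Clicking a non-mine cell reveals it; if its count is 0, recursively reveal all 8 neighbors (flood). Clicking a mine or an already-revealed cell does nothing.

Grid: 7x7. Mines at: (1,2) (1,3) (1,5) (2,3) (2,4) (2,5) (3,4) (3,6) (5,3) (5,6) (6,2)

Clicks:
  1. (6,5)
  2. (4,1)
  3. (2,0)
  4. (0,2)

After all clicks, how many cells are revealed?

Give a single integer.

Answer: 20

Derivation:
Click 1 (6,5) count=1: revealed 1 new [(6,5)] -> total=1
Click 2 (4,1) count=0: revealed 18 new [(0,0) (0,1) (1,0) (1,1) (2,0) (2,1) (2,2) (3,0) (3,1) (3,2) (4,0) (4,1) (4,2) (5,0) (5,1) (5,2) (6,0) (6,1)] -> total=19
Click 3 (2,0) count=0: revealed 0 new [(none)] -> total=19
Click 4 (0,2) count=2: revealed 1 new [(0,2)] -> total=20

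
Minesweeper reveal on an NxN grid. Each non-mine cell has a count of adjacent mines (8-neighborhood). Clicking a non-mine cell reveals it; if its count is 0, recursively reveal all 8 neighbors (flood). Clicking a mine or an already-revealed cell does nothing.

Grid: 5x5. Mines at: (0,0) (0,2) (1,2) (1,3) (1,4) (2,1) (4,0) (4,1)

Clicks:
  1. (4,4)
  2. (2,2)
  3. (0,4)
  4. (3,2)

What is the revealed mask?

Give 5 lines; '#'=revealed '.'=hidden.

Click 1 (4,4) count=0: revealed 9 new [(2,2) (2,3) (2,4) (3,2) (3,3) (3,4) (4,2) (4,3) (4,4)] -> total=9
Click 2 (2,2) count=3: revealed 0 new [(none)] -> total=9
Click 3 (0,4) count=2: revealed 1 new [(0,4)] -> total=10
Click 4 (3,2) count=2: revealed 0 new [(none)] -> total=10

Answer: ....#
.....
..###
..###
..###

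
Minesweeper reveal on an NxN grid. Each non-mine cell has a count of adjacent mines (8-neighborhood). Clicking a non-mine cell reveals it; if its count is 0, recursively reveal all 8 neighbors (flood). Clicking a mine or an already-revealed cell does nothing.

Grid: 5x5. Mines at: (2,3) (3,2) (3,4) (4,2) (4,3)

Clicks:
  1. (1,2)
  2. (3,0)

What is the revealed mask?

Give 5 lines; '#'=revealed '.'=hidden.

Click 1 (1,2) count=1: revealed 1 new [(1,2)] -> total=1
Click 2 (3,0) count=0: revealed 16 new [(0,0) (0,1) (0,2) (0,3) (0,4) (1,0) (1,1) (1,3) (1,4) (2,0) (2,1) (2,2) (3,0) (3,1) (4,0) (4,1)] -> total=17

Answer: #####
#####
###..
##...
##...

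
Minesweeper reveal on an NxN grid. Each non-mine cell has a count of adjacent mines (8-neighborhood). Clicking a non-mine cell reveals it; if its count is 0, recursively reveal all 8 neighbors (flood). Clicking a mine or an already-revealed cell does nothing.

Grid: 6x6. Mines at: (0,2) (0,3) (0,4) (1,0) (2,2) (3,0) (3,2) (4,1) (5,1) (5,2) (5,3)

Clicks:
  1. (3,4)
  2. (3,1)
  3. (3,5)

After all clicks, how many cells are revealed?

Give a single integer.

Click 1 (3,4) count=0: revealed 14 new [(1,3) (1,4) (1,5) (2,3) (2,4) (2,5) (3,3) (3,4) (3,5) (4,3) (4,4) (4,5) (5,4) (5,5)] -> total=14
Click 2 (3,1) count=4: revealed 1 new [(3,1)] -> total=15
Click 3 (3,5) count=0: revealed 0 new [(none)] -> total=15

Answer: 15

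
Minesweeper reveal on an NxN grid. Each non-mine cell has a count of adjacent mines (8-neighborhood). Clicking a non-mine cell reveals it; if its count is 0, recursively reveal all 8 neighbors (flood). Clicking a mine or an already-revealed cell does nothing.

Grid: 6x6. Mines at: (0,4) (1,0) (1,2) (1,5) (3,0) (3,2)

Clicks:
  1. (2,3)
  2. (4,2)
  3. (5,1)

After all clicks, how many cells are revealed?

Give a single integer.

Click 1 (2,3) count=2: revealed 1 new [(2,3)] -> total=1
Click 2 (4,2) count=1: revealed 1 new [(4,2)] -> total=2
Click 3 (5,1) count=0: revealed 16 new [(2,4) (2,5) (3,3) (3,4) (3,5) (4,0) (4,1) (4,3) (4,4) (4,5) (5,0) (5,1) (5,2) (5,3) (5,4) (5,5)] -> total=18

Answer: 18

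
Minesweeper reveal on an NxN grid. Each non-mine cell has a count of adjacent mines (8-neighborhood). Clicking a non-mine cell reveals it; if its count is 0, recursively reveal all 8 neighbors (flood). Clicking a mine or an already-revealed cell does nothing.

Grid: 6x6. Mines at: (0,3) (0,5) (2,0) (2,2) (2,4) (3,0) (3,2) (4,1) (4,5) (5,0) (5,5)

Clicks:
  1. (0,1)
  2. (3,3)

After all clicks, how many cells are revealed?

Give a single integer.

Answer: 7

Derivation:
Click 1 (0,1) count=0: revealed 6 new [(0,0) (0,1) (0,2) (1,0) (1,1) (1,2)] -> total=6
Click 2 (3,3) count=3: revealed 1 new [(3,3)] -> total=7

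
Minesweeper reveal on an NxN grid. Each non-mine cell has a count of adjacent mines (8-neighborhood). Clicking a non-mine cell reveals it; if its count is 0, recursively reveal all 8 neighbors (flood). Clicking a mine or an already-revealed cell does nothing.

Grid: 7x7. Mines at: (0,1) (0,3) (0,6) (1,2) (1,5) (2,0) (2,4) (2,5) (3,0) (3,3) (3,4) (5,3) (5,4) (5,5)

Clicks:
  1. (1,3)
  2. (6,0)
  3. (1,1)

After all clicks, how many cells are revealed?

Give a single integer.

Click 1 (1,3) count=3: revealed 1 new [(1,3)] -> total=1
Click 2 (6,0) count=0: revealed 9 new [(4,0) (4,1) (4,2) (5,0) (5,1) (5,2) (6,0) (6,1) (6,2)] -> total=10
Click 3 (1,1) count=3: revealed 1 new [(1,1)] -> total=11

Answer: 11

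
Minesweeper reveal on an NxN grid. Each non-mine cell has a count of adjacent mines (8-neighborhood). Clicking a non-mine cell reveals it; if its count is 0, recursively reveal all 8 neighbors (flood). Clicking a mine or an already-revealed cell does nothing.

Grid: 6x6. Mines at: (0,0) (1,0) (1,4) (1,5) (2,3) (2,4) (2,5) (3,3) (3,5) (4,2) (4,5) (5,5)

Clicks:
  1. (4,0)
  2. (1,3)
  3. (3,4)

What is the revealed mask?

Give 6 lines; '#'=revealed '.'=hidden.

Click 1 (4,0) count=0: revealed 8 new [(2,0) (2,1) (3,0) (3,1) (4,0) (4,1) (5,0) (5,1)] -> total=8
Click 2 (1,3) count=3: revealed 1 new [(1,3)] -> total=9
Click 3 (3,4) count=6: revealed 1 new [(3,4)] -> total=10

Answer: ......
...#..
##....
##..#.
##....
##....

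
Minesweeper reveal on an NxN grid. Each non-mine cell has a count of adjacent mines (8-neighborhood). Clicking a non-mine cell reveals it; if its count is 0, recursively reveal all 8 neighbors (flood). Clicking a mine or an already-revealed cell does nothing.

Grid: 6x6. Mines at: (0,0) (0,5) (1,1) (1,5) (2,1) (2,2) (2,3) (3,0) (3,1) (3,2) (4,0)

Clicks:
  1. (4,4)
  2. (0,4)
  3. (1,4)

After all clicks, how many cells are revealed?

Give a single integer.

Answer: 17

Derivation:
Click 1 (4,4) count=0: revealed 15 new [(2,4) (2,5) (3,3) (3,4) (3,5) (4,1) (4,2) (4,3) (4,4) (4,5) (5,1) (5,2) (5,3) (5,4) (5,5)] -> total=15
Click 2 (0,4) count=2: revealed 1 new [(0,4)] -> total=16
Click 3 (1,4) count=3: revealed 1 new [(1,4)] -> total=17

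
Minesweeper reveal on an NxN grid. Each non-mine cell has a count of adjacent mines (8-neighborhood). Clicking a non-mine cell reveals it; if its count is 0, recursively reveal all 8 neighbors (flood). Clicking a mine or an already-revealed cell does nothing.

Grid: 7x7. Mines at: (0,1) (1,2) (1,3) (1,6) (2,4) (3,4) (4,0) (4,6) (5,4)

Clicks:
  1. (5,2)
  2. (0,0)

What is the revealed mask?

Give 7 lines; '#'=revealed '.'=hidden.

Click 1 (5,2) count=0: revealed 17 new [(2,1) (2,2) (2,3) (3,1) (3,2) (3,3) (4,1) (4,2) (4,3) (5,0) (5,1) (5,2) (5,3) (6,0) (6,1) (6,2) (6,3)] -> total=17
Click 2 (0,0) count=1: revealed 1 new [(0,0)] -> total=18

Answer: #......
.......
.###...
.###...
.###...
####...
####...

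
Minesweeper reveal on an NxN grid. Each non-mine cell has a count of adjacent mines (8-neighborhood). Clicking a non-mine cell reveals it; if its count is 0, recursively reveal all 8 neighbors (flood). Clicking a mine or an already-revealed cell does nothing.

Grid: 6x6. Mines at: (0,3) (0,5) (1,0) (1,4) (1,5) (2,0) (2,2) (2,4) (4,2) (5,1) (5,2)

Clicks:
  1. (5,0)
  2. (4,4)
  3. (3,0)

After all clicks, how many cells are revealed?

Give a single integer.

Answer: 11

Derivation:
Click 1 (5,0) count=1: revealed 1 new [(5,0)] -> total=1
Click 2 (4,4) count=0: revealed 9 new [(3,3) (3,4) (3,5) (4,3) (4,4) (4,5) (5,3) (5,4) (5,5)] -> total=10
Click 3 (3,0) count=1: revealed 1 new [(3,0)] -> total=11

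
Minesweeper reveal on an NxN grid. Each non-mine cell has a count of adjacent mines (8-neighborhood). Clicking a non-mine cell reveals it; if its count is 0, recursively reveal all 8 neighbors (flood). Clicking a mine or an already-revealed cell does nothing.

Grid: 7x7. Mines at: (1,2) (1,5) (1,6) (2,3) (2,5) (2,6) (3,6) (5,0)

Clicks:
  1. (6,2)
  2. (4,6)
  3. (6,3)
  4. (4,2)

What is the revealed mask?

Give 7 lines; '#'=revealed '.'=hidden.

Answer: ##.....
##.....
###....
######.
#######
.######
.######

Derivation:
Click 1 (6,2) count=0: revealed 32 new [(0,0) (0,1) (1,0) (1,1) (2,0) (2,1) (2,2) (3,0) (3,1) (3,2) (3,3) (3,4) (3,5) (4,0) (4,1) (4,2) (4,3) (4,4) (4,5) (4,6) (5,1) (5,2) (5,3) (5,4) (5,5) (5,6) (6,1) (6,2) (6,3) (6,4) (6,5) (6,6)] -> total=32
Click 2 (4,6) count=1: revealed 0 new [(none)] -> total=32
Click 3 (6,3) count=0: revealed 0 new [(none)] -> total=32
Click 4 (4,2) count=0: revealed 0 new [(none)] -> total=32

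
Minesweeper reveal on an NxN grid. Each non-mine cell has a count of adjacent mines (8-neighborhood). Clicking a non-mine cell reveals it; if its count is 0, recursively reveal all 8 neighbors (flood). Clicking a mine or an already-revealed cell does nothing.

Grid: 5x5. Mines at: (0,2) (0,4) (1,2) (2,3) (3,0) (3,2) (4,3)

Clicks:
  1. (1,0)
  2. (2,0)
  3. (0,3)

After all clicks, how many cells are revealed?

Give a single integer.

Answer: 7

Derivation:
Click 1 (1,0) count=0: revealed 6 new [(0,0) (0,1) (1,0) (1,1) (2,0) (2,1)] -> total=6
Click 2 (2,0) count=1: revealed 0 new [(none)] -> total=6
Click 3 (0,3) count=3: revealed 1 new [(0,3)] -> total=7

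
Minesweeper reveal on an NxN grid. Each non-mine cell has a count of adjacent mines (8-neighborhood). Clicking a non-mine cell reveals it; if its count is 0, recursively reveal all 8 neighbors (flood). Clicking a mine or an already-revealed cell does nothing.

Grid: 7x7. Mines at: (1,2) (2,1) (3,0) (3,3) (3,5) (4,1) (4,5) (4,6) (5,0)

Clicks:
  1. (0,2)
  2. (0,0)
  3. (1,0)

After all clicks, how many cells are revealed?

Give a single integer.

Answer: 5

Derivation:
Click 1 (0,2) count=1: revealed 1 new [(0,2)] -> total=1
Click 2 (0,0) count=0: revealed 4 new [(0,0) (0,1) (1,0) (1,1)] -> total=5
Click 3 (1,0) count=1: revealed 0 new [(none)] -> total=5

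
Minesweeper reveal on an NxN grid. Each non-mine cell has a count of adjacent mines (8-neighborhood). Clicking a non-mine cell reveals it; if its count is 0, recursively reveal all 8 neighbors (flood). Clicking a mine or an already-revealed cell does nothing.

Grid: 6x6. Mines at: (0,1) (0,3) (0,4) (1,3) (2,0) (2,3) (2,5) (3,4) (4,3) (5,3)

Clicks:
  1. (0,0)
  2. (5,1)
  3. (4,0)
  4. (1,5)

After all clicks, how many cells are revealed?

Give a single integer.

Answer: 11

Derivation:
Click 1 (0,0) count=1: revealed 1 new [(0,0)] -> total=1
Click 2 (5,1) count=0: revealed 9 new [(3,0) (3,1) (3,2) (4,0) (4,1) (4,2) (5,0) (5,1) (5,2)] -> total=10
Click 3 (4,0) count=0: revealed 0 new [(none)] -> total=10
Click 4 (1,5) count=2: revealed 1 new [(1,5)] -> total=11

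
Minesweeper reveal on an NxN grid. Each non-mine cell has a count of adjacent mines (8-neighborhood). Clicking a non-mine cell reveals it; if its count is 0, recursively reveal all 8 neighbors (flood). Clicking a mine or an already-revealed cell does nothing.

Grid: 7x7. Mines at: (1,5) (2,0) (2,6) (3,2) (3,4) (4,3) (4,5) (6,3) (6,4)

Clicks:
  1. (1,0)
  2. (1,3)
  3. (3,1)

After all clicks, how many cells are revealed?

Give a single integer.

Answer: 15

Derivation:
Click 1 (1,0) count=1: revealed 1 new [(1,0)] -> total=1
Click 2 (1,3) count=0: revealed 13 new [(0,0) (0,1) (0,2) (0,3) (0,4) (1,1) (1,2) (1,3) (1,4) (2,1) (2,2) (2,3) (2,4)] -> total=14
Click 3 (3,1) count=2: revealed 1 new [(3,1)] -> total=15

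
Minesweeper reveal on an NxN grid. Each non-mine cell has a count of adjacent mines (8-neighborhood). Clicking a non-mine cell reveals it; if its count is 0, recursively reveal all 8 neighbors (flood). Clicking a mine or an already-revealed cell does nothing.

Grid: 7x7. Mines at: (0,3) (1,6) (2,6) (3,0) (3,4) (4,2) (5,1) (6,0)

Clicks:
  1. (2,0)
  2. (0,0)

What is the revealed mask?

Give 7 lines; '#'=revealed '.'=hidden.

Click 1 (2,0) count=1: revealed 1 new [(2,0)] -> total=1
Click 2 (0,0) count=0: revealed 13 new [(0,0) (0,1) (0,2) (1,0) (1,1) (1,2) (1,3) (2,1) (2,2) (2,3) (3,1) (3,2) (3,3)] -> total=14

Answer: ###....
####...
####...
.###...
.......
.......
.......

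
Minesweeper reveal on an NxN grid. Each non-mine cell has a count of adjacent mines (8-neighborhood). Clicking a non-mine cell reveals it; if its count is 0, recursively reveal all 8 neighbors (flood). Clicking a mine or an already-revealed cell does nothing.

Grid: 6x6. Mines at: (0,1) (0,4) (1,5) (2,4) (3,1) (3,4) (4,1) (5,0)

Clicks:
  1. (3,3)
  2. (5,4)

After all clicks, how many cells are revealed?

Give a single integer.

Answer: 9

Derivation:
Click 1 (3,3) count=2: revealed 1 new [(3,3)] -> total=1
Click 2 (5,4) count=0: revealed 8 new [(4,2) (4,3) (4,4) (4,5) (5,2) (5,3) (5,4) (5,5)] -> total=9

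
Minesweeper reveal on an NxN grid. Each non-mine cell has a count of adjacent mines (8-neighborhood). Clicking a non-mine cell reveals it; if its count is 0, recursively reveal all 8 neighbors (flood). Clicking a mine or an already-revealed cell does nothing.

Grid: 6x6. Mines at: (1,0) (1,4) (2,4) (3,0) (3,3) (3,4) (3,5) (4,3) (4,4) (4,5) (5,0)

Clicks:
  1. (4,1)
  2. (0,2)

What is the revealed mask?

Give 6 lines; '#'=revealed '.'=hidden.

Click 1 (4,1) count=2: revealed 1 new [(4,1)] -> total=1
Click 2 (0,2) count=0: revealed 9 new [(0,1) (0,2) (0,3) (1,1) (1,2) (1,3) (2,1) (2,2) (2,3)] -> total=10

Answer: .###..
.###..
.###..
......
.#....
......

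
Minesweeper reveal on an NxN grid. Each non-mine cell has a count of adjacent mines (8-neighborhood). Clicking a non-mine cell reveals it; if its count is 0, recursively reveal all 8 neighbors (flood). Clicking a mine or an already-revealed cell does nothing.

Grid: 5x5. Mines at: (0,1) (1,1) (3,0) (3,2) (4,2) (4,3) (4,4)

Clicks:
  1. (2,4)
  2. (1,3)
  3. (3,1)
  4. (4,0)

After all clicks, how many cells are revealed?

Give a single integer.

Click 1 (2,4) count=0: revealed 11 new [(0,2) (0,3) (0,4) (1,2) (1,3) (1,4) (2,2) (2,3) (2,4) (3,3) (3,4)] -> total=11
Click 2 (1,3) count=0: revealed 0 new [(none)] -> total=11
Click 3 (3,1) count=3: revealed 1 new [(3,1)] -> total=12
Click 4 (4,0) count=1: revealed 1 new [(4,0)] -> total=13

Answer: 13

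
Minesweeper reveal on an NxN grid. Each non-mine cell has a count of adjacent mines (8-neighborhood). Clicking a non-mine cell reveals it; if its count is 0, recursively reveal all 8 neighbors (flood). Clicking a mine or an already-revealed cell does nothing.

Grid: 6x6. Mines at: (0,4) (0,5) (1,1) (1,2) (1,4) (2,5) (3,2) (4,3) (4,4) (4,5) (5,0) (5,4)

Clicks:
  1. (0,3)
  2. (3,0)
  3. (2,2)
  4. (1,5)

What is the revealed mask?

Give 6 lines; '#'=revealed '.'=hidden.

Answer: ...#..
.....#
###...
##....
##....
......

Derivation:
Click 1 (0,3) count=3: revealed 1 new [(0,3)] -> total=1
Click 2 (3,0) count=0: revealed 6 new [(2,0) (2,1) (3,0) (3,1) (4,0) (4,1)] -> total=7
Click 3 (2,2) count=3: revealed 1 new [(2,2)] -> total=8
Click 4 (1,5) count=4: revealed 1 new [(1,5)] -> total=9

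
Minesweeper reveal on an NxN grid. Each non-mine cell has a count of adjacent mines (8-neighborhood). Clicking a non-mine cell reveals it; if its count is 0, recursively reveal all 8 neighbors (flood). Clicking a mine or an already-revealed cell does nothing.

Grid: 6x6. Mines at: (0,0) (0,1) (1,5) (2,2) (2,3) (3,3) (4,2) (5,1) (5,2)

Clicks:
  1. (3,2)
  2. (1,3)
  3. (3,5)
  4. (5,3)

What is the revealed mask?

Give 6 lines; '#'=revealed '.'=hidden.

Answer: ......
...#..
....##
..#.##
...###
...###

Derivation:
Click 1 (3,2) count=4: revealed 1 new [(3,2)] -> total=1
Click 2 (1,3) count=2: revealed 1 new [(1,3)] -> total=2
Click 3 (3,5) count=0: revealed 10 new [(2,4) (2,5) (3,4) (3,5) (4,3) (4,4) (4,5) (5,3) (5,4) (5,5)] -> total=12
Click 4 (5,3) count=2: revealed 0 new [(none)] -> total=12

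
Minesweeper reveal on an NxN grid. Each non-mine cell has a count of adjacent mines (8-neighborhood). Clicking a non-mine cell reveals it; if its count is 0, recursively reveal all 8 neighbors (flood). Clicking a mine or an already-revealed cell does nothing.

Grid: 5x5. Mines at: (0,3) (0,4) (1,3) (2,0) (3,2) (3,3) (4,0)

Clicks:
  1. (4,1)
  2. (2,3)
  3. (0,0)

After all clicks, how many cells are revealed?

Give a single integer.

Answer: 8

Derivation:
Click 1 (4,1) count=2: revealed 1 new [(4,1)] -> total=1
Click 2 (2,3) count=3: revealed 1 new [(2,3)] -> total=2
Click 3 (0,0) count=0: revealed 6 new [(0,0) (0,1) (0,2) (1,0) (1,1) (1,2)] -> total=8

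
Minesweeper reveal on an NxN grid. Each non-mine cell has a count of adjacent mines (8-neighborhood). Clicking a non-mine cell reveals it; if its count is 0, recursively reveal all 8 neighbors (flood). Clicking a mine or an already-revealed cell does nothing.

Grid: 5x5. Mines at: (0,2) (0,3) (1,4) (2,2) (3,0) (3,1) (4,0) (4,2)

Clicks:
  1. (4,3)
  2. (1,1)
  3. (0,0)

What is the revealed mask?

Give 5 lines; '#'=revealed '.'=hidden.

Click 1 (4,3) count=1: revealed 1 new [(4,3)] -> total=1
Click 2 (1,1) count=2: revealed 1 new [(1,1)] -> total=2
Click 3 (0,0) count=0: revealed 5 new [(0,0) (0,1) (1,0) (2,0) (2,1)] -> total=7

Answer: ##...
##...
##...
.....
...#.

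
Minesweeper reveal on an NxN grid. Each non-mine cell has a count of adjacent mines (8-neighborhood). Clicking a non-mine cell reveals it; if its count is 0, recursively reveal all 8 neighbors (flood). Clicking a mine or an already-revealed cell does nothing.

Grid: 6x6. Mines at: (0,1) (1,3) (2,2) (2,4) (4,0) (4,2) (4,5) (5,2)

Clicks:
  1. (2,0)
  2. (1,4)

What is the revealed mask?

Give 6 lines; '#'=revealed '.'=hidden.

Answer: ......
##..#.
##....
##....
......
......

Derivation:
Click 1 (2,0) count=0: revealed 6 new [(1,0) (1,1) (2,0) (2,1) (3,0) (3,1)] -> total=6
Click 2 (1,4) count=2: revealed 1 new [(1,4)] -> total=7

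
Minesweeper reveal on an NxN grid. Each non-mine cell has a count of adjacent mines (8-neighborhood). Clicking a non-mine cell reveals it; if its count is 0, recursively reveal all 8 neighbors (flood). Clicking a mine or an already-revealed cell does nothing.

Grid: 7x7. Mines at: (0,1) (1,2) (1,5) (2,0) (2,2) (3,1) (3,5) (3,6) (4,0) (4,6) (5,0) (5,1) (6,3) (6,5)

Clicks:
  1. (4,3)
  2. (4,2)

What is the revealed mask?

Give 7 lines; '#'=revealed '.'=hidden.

Click 1 (4,3) count=0: revealed 9 new [(3,2) (3,3) (3,4) (4,2) (4,3) (4,4) (5,2) (5,3) (5,4)] -> total=9
Click 2 (4,2) count=2: revealed 0 new [(none)] -> total=9

Answer: .......
.......
.......
..###..
..###..
..###..
.......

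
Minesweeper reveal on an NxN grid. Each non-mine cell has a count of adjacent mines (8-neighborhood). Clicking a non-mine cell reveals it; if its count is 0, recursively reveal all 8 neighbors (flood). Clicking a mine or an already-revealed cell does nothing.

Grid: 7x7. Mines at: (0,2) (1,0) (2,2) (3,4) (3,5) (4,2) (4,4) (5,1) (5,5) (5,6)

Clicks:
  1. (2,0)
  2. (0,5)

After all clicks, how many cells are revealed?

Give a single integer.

Answer: 13

Derivation:
Click 1 (2,0) count=1: revealed 1 new [(2,0)] -> total=1
Click 2 (0,5) count=0: revealed 12 new [(0,3) (0,4) (0,5) (0,6) (1,3) (1,4) (1,5) (1,6) (2,3) (2,4) (2,5) (2,6)] -> total=13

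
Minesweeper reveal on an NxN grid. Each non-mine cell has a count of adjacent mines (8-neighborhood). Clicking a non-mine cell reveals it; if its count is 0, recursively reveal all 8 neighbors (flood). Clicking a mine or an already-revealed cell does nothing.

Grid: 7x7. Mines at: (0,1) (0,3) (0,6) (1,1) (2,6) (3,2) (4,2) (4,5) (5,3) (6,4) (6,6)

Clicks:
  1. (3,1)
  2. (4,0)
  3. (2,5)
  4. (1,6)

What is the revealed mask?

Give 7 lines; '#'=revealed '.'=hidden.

Answer: .......
......#
##...#.
##.....
##.....
###....
###....

Derivation:
Click 1 (3,1) count=2: revealed 1 new [(3,1)] -> total=1
Click 2 (4,0) count=0: revealed 11 new [(2,0) (2,1) (3,0) (4,0) (4,1) (5,0) (5,1) (5,2) (6,0) (6,1) (6,2)] -> total=12
Click 3 (2,5) count=1: revealed 1 new [(2,5)] -> total=13
Click 4 (1,6) count=2: revealed 1 new [(1,6)] -> total=14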